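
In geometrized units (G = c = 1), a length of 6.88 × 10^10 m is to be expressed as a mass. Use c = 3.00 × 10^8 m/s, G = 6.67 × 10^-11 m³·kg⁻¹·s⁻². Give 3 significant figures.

Length → mass via c²/G.
6.88 × 10^10 m × (c²/G) = 9.28 × 10^37 kg

9.28 × 10^37 kg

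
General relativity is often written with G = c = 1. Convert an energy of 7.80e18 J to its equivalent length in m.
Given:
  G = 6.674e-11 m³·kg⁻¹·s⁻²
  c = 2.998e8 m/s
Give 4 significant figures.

Energy → length via G/c⁴.
7.80e18 J × (G/c⁴) = 6.444e-26 m

6.444e-26 m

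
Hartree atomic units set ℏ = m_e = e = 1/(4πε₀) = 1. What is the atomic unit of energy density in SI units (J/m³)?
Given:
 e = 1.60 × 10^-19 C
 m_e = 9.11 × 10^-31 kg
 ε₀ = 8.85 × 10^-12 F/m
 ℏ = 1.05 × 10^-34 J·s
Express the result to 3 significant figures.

3.01 × 10^13 J/m³

From ℏ = m_e = e = 1/(4πε₀) = 1 the energy density scale is u_au = E_h/a₀³ = m_e⁴e¹⁰/((4πε₀)⁵ℏ⁸).
E_h = 4.38 × 10^-18 J
a₀ = 5.26 × 10^-11 m
E_h/a₀³ = 3.01 × 10^13 J/m³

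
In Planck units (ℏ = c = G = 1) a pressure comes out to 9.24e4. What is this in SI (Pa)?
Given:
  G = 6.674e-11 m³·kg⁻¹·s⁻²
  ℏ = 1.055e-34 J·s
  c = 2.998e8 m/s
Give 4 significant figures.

4.280e118 Pa

One Planck pressure: p_P = c⁷/(ℏG²) = 4.632e113 Pa.
9.24e4 × 4.632e113 Pa = 4.280e118 Pa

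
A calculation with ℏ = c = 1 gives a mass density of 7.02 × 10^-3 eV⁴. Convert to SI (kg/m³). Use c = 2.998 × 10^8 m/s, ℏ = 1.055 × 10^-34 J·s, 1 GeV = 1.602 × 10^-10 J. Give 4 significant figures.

Mass density is [E]/(c²[L]³) = [E]⁴/(ℏ³c⁵).
1 GeV⁴ → 1/(ℏ³c⁵) × (1 GeV in J)⁴ = 2.316 × 10^20 kg/m³.
Convert the energy scale: 7.02 × 10^-3 eV⁴ = 7.02 × 10^-39 GeV⁴.
Result: 7.02 × 10^-39 × 2.316 × 10^20 = 1.626 × 10^-18 kg/m³.

1.626 × 10^-18 kg/m³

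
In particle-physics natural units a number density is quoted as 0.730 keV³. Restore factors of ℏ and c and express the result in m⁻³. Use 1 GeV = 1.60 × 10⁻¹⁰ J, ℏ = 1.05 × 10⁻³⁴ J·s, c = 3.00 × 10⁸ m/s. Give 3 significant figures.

9.57 × 10²⁸ m⁻³

Number density is [L]⁻³ = [E]³/(ℏc)³.
1 GeV³ → 1/(ℏc)³ × (1 GeV in J)³ = 1.31 × 10⁴⁷ m⁻³.
Convert the energy scale: 0.730 keV³ = 7.30 × 10⁻¹⁹ GeV³.
Result: 7.30 × 10⁻¹⁹ × 1.31 × 10⁴⁷ = 9.57 × 10²⁸ m⁻³.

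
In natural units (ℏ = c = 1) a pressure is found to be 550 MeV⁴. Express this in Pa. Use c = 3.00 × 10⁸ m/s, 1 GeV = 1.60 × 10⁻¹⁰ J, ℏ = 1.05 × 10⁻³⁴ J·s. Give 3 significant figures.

1.15 × 10²⁸ Pa

Pressure is [E]/[L]³ = [E]⁴/(ℏc)³.
1 GeV⁴ → 1/(ℏc)³ × (1 GeV in J)⁴ = 2.10 × 10³⁷ Pa.
Convert the energy scale: 550 MeV⁴ = 5.50 × 10⁻¹⁰ GeV⁴.
Result: 5.50 × 10⁻¹⁰ × 2.10 × 10³⁷ = 1.15 × 10²⁸ Pa.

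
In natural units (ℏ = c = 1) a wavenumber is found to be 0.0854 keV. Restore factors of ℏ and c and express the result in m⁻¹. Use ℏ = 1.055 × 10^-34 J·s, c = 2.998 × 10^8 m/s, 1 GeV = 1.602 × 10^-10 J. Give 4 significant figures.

4.325 × 10^8 m⁻¹

Inverse length is [E]/(ℏc).
1 GeV → 1/(ℏc) × (1 GeV in J) = 5.065 × 10^15 m⁻¹.
Convert the energy scale: 0.0854 keV = 8.54 × 10^-8 GeV.
Result: 8.54 × 10^-8 × 5.065 × 10^15 = 4.325 × 10^8 m⁻¹.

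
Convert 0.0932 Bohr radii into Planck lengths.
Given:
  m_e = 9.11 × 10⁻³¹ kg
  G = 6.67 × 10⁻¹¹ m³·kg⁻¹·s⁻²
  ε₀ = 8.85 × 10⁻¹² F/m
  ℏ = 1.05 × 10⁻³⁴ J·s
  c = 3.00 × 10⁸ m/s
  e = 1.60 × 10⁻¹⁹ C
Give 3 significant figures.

Bohr radius: a₀ = 4πε₀ℏ²/(m_e e²) = 5.26 × 10⁻¹¹ m
Planck length: ℓ_P = √(ℏG/c³) = 1.61 × 10⁻³⁵ m
0.0932 × 5.26 × 10⁻¹¹ / 1.61 × 10⁻³⁵ = 3.04 × 10²³

3.04 × 10²³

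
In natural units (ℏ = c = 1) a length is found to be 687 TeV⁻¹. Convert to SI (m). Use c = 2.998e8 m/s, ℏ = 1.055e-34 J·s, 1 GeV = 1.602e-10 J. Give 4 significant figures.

A length is [E]⁻¹ in ℏ=c=1; restore one factor of ℏc.
1 GeV⁻¹ → ℏc × (1 GeV in J)⁻¹ = 1.974e-16 m.
Convert the energy scale: 687 TeV⁻¹ = 0.687 GeV⁻¹.
Result: 0.687 × 1.974e-16 = 1.356e-16 m.

1.356e-16 m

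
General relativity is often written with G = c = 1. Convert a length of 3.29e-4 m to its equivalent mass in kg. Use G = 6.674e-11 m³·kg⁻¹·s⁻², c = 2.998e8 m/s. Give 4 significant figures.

Length → mass via c²/G.
3.29e-4 m × (c²/G) = 4.431e23 kg

4.431e23 kg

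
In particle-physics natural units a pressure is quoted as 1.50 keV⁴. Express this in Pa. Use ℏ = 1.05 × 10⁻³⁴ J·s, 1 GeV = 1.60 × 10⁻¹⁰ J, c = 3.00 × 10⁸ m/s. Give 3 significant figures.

Pressure is [E]/[L]³ = [E]⁴/(ℏc)³.
1 GeV⁴ → 1/(ℏc)³ × (1 GeV in J)⁴ = 2.10 × 10³⁷ Pa.
Convert the energy scale: 1.50 keV⁴ = 1.50 × 10⁻²⁴ GeV⁴.
Result: 1.50 × 10⁻²⁴ × 2.10 × 10³⁷ = 3.15 × 10¹³ Pa.

3.15 × 10¹³ Pa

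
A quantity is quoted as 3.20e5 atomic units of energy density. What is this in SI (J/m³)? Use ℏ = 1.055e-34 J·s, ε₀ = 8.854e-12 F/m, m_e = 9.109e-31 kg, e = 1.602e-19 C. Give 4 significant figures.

One atomic unit of energy density: u_au = E_h/a₀³ = m_e⁴e¹⁰/((4πε₀)⁵ℏ⁸) = 2.929e13 J/m³.
3.20e5 × 2.929e13 J/m³ = 9.373e18 J/m³

9.373e18 J/m³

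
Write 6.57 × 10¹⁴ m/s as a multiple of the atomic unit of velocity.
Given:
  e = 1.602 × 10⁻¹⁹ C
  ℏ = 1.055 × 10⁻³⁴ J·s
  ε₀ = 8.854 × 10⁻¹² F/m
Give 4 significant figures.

atomic unit of velocity: v_au = e²/(4πε₀ℏ) = 2.186 × 10⁶ m/s.
6.57 × 10¹⁴ / 2.186 × 10⁶ = 3.005 × 10⁸

3.005 × 10⁸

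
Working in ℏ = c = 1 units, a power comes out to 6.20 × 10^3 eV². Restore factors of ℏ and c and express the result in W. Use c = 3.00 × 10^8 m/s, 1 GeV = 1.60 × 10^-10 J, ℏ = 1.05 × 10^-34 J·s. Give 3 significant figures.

1.51 W

Power is [E]/[T] = [E]²/ℏ.
1 GeV² → 1/ℏ × (1 GeV in J)² = 2.44 × 10^14 W.
Convert the energy scale: 6.20 × 10^3 eV² = 6.20 × 10^-15 GeV².
Result: 6.20 × 10^-15 × 2.44 × 10^14 = 1.51 W.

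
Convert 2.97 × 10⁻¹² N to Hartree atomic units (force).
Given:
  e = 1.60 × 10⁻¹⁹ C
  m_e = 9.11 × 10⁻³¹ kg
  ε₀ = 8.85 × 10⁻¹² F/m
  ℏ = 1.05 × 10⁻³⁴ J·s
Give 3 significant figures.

3.57 × 10⁻⁵

atomic unit of force: F_au = E_h/a₀ = m_e²e⁶/((4πε₀)³ℏ⁴) = 8.33 × 10⁻⁸ N.
2.97 × 10⁻¹² / 8.33 × 10⁻⁸ = 3.57 × 10⁻⁵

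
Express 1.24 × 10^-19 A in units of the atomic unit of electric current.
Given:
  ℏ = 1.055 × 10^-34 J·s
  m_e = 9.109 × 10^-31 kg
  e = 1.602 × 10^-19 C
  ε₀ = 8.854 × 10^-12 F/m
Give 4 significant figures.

1.875 × 10^-17

atomic unit of electric current: I_au = e E_h/ℏ = m_e e⁵/((4πε₀)²ℏ³) = 6.612 × 10^-3 A.
1.24 × 10^-19 / 6.612 × 10^-3 = 1.875 × 10^-17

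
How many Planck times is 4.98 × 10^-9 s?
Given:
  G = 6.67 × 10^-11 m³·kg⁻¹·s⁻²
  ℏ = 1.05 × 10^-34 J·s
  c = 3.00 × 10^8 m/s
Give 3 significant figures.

Planck time: t_P = √(ℏG/c⁵) = 5.37 × 10^-44 s.
4.98 × 10^-9 / 5.37 × 10^-44 = 9.28 × 10^34

9.28 × 10^34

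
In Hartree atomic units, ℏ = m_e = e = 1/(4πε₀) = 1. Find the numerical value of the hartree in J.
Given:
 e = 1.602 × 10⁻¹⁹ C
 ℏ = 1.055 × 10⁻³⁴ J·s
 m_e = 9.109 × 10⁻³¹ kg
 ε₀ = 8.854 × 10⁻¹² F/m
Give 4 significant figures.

The unique combination of the constants set to 1 with dimensions of energy is E_h = m_e e⁴/(4πε₀ℏ)².
  = 6.000 × 10⁻¹⁰⁶ / 1.378 × 10⁻⁸⁸
  = 4.354 × 10⁻¹⁸ J

4.354 × 10⁻¹⁸ J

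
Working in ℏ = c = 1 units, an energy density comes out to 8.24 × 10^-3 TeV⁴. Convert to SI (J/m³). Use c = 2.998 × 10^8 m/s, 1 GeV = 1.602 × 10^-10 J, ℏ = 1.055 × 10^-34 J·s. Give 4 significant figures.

1.715 × 10^47 J/m³

[E]/[L]³ = [E]⁴/(ℏc)³; restore (ℏc)⁻³.
1 GeV⁴ → 1/(ℏc)³ × (1 GeV in J)⁴ = 2.082 × 10^37 J/m³.
Convert the energy scale: 8.24 × 10^-3 TeV⁴ = 8.24 × 10^9 GeV⁴.
Result: 8.24 × 10^9 × 2.082 × 10^37 = 1.715 × 10^47 J/m³.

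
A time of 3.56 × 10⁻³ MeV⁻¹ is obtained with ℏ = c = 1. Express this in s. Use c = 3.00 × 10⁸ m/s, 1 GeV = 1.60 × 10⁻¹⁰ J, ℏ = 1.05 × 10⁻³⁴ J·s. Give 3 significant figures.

2.34 × 10⁻²⁴ s

A time is [E]⁻¹ in ℏ=c=1; restore one factor of ℏ.
1 GeV⁻¹ → ℏ × (1 GeV in J)⁻¹ = 6.56 × 10⁻²⁵ s.
Convert the energy scale: 3.56 × 10⁻³ MeV⁻¹ = 3.56 GeV⁻¹.
Result: 3.56 × 6.56 × 10⁻²⁵ = 2.34 × 10⁻²⁴ s.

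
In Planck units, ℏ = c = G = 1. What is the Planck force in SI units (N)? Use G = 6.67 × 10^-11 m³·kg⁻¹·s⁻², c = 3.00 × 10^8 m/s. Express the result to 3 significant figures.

The unique combination of the constants set to 1 with dimensions of force is F_P = c⁴/G.
  = 8.10 × 10^33 / 6.67 × 10^-11
  = 1.21 × 10^44 N

1.21 × 10^44 N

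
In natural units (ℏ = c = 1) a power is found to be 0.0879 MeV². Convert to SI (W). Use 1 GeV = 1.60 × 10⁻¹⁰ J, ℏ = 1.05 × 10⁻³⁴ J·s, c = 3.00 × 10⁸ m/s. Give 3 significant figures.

2.14 × 10⁷ W

Power is [E]/[T] = [E]²/ℏ.
1 GeV² → 1/ℏ × (1 GeV in J)² = 2.44 × 10¹⁴ W.
Convert the energy scale: 0.0879 MeV² = 8.79 × 10⁻⁸ GeV².
Result: 8.79 × 10⁻⁸ × 2.44 × 10¹⁴ = 2.14 × 10⁷ W.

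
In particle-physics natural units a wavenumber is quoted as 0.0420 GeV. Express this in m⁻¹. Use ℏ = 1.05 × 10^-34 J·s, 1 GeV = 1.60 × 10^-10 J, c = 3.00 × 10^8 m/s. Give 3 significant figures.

2.13 × 10^14 m⁻¹

Inverse length is [E]/(ℏc).
1 GeV → 1/(ℏc) × (1 GeV in J) = 5.08 × 10^15 m⁻¹.
Result: 0.0420 × 5.08 × 10^15 = 2.13 × 10^14 m⁻¹.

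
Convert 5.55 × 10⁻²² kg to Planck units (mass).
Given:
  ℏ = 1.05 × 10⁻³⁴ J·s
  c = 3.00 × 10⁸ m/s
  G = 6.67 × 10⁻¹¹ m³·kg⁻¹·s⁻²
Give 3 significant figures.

Planck mass: m_P = √(ℏc/G) = 2.17 × 10⁻⁸ kg.
5.55 × 10⁻²² / 2.17 × 10⁻⁸ = 2.55 × 10⁻¹⁴

2.55 × 10⁻¹⁴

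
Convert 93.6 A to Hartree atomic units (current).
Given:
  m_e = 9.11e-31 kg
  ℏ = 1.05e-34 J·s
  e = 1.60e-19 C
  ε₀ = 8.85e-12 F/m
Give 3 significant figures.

atomic unit of electric current: I_au = e E_h/ℏ = m_e e⁵/((4πε₀)²ℏ³) = 6.67e-3 A.
93.6 / 6.67e-3 = 1.40e4

1.40e4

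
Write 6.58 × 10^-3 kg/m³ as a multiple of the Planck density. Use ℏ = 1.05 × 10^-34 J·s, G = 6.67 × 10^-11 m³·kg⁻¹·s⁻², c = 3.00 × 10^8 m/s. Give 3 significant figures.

Planck density: ρ_P = c⁵/(ℏG²) = 5.20 × 10^96 kg/m³.
6.58 × 10^-3 / 5.20 × 10^96 = 1.26 × 10^-99

1.26 × 10^-99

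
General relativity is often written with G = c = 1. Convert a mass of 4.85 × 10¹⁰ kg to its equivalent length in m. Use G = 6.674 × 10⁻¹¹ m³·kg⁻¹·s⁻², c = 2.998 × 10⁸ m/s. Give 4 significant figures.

3.601 × 10⁻¹⁷ m

In G = c = 1 units mass has dimensions of length; the conversion factor is G/c².
4.85 × 10¹⁰ kg × (G/c²) = 3.601 × 10⁻¹⁷ m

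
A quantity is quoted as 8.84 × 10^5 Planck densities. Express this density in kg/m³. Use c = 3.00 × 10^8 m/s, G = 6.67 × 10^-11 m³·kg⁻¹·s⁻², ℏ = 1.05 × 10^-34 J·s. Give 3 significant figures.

4.60 × 10^102 kg/m³

One Planck density: ρ_P = c⁵/(ℏG²) = 5.20 × 10^96 kg/m³.
8.84 × 10^5 × 5.20 × 10^96 kg/m³ = 4.60 × 10^102 kg/m³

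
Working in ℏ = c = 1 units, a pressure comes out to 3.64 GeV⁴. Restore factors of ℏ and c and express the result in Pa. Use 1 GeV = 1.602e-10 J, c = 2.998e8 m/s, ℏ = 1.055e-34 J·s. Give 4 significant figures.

Pressure is [E]/[L]³ = [E]⁴/(ℏc)³.
1 GeV⁴ → 1/(ℏc)³ × (1 GeV in J)⁴ = 2.082e37 Pa.
Result: 3.64 × 2.082e37 = 7.577e37 Pa.

7.577e37 Pa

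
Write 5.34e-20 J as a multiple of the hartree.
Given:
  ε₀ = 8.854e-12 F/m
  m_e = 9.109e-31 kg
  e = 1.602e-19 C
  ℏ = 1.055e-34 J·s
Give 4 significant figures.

0.01226

hartree: E_h = m_e e⁴/(4πε₀ℏ)² = 4.354e-18 J.
5.34e-20 / 4.354e-18 = 0.01226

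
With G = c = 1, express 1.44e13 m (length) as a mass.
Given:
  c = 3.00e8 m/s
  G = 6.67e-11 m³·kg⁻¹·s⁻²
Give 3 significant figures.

Length → mass via c²/G.
1.44e13 m × (c²/G) = 1.94e40 kg

1.94e40 kg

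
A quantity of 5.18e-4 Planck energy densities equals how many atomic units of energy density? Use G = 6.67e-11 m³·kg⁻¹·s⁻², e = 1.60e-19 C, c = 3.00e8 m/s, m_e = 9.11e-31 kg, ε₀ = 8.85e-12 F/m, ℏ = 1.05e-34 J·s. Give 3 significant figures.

Planck energy density: u_P = c⁷/(ℏG²) = 4.68e113 J/m³
atomic unit of energy density: u_au = E_h/a₀³ = m_e⁴e¹⁰/((4πε₀)⁵ℏ⁸) = 3.01e13 J/m³
5.18e-4 × 4.68e113 / 3.01e13 = 8.05e96

8.05e96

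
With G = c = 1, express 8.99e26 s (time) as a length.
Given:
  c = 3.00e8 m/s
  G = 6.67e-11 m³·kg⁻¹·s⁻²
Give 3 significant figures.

2.70e35 m

Time → length via c.
8.99e26 s × (c) = 2.70e35 m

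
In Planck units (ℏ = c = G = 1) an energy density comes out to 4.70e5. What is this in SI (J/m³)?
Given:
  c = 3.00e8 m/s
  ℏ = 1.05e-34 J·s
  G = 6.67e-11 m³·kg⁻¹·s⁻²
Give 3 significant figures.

One Planck energy density: u_P = c⁷/(ℏG²) = 4.68e113 J/m³.
4.70e5 × 4.68e113 J/m³ = 2.20e119 J/m³

2.20e119 J/m³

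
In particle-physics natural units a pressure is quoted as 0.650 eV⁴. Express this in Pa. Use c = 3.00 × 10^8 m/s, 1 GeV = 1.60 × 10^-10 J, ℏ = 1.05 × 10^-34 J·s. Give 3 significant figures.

Pressure is [E]/[L]³ = [E]⁴/(ℏc)³.
1 GeV⁴ → 1/(ℏc)³ × (1 GeV in J)⁴ = 2.10 × 10^37 Pa.
Convert the energy scale: 0.650 eV⁴ = 6.50 × 10^-37 GeV⁴.
Result: 6.50 × 10^-37 × 2.10 × 10^37 = 13.6 Pa.

13.6 Pa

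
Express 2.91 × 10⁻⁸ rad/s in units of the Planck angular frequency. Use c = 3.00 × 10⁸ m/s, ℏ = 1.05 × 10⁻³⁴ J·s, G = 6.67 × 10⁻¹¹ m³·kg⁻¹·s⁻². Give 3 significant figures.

Planck angular frequency: ω_P = √(c⁵/(ℏG)) = 1.86 × 10⁴³ rad/s.
2.91 × 10⁻⁸ / 1.86 × 10⁴³ = 1.56 × 10⁻⁵¹

1.56 × 10⁻⁵¹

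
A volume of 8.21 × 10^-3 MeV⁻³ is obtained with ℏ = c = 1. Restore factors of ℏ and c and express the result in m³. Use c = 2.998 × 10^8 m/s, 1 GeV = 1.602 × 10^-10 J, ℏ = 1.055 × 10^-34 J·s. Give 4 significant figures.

6.318 × 10^-41 m³

Volume is [L]³ = [E]⁻³·(ℏc)³.
1 GeV⁻³ → (ℏc)³ × (1 GeV in J)⁻³ = 7.696 × 10^-48 m³.
Convert the energy scale: 8.21 × 10^-3 MeV⁻³ = 8.21 × 10^6 GeV⁻³.
Result: 8.21 × 10^6 × 7.696 × 10^-48 = 6.318 × 10^-41 m³.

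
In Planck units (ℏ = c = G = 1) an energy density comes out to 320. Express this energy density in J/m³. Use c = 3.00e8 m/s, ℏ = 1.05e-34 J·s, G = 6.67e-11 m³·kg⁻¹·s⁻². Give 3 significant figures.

1.50e116 J/m³

One Planck energy density: u_P = c⁷/(ℏG²) = 4.68e113 J/m³.
320 × 4.68e113 J/m³ = 1.50e116 J/m³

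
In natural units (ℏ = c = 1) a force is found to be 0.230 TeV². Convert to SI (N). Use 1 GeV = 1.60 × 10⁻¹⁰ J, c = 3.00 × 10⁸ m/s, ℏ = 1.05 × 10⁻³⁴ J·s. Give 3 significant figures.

Force is [E]/[L] = [E]²/(ℏc); restore (ℏc)⁻¹.
1 GeV² → 1/(ℏc) × (1 GeV in J)² = 8.13 × 10⁵ N.
Convert the energy scale: 0.230 TeV² = 2.30 × 10⁵ GeV².
Result: 2.30 × 10⁵ × 8.13 × 10⁵ = 1.87 × 10¹¹ N.

1.87 × 10¹¹ N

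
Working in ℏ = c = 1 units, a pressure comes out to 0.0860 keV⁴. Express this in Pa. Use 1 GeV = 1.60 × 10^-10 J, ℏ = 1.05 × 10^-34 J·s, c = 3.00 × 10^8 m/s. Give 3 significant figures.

Pressure is [E]/[L]³ = [E]⁴/(ℏc)³.
1 GeV⁴ → 1/(ℏc)³ × (1 GeV in J)⁴ = 2.10 × 10^37 Pa.
Convert the energy scale: 0.0860 keV⁴ = 8.60 × 10^-26 GeV⁴.
Result: 8.60 × 10^-26 × 2.10 × 10^37 = 1.80 × 10^12 Pa.

1.80 × 10^12 Pa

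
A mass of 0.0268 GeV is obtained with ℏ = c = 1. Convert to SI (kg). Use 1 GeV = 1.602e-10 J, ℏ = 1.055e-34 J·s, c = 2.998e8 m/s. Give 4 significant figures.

4.777e-29 kg

Mass is [E]/c²; divide by c².
1 GeV → 1/c² × (1 GeV in J) = 1.782e-27 kg.
Result: 0.0268 × 1.782e-27 = 4.777e-29 kg.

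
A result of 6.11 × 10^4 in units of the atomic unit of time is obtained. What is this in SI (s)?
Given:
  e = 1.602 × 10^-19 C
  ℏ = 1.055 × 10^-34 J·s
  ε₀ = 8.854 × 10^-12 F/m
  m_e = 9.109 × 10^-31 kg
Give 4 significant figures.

1.480 × 10^-12 s

One atomic unit of time: τ_au = (4πε₀)²ℏ³/(m_e e⁴) = 2.423 × 10^-17 s.
6.11 × 10^4 × 2.423 × 10^-17 s = 1.480 × 10^-12 s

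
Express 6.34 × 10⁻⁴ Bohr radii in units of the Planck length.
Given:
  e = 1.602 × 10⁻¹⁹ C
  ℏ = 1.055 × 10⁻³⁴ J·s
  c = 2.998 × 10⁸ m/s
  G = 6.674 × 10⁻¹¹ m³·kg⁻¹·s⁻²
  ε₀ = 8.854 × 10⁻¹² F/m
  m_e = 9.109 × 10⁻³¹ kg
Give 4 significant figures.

2.078 × 10²¹

Bohr radius: a₀ = 4πε₀ℏ²/(m_e e²) = 5.297 × 10⁻¹¹ m
Planck length: ℓ_P = √(ℏG/c³) = 1.616 × 10⁻³⁵ m
6.34 × 10⁻⁴ × 5.297 × 10⁻¹¹ / 1.616 × 10⁻³⁵ = 2.078 × 10²¹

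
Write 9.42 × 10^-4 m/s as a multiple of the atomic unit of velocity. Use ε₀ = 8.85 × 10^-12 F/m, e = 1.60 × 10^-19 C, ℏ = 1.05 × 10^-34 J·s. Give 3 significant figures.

atomic unit of velocity: v_au = e²/(4πε₀ℏ) = 2.19 × 10^6 m/s.
9.42 × 10^-4 / 2.19 × 10^6 = 4.30 × 10^-10

4.30 × 10^-10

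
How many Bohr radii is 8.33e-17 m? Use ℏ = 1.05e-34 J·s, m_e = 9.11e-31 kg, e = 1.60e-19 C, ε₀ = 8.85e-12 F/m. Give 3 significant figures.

1.58e-6

Bohr radius: a₀ = 4πε₀ℏ²/(m_e e²) = 5.26e-11 m.
8.33e-17 / 5.26e-11 = 1.58e-6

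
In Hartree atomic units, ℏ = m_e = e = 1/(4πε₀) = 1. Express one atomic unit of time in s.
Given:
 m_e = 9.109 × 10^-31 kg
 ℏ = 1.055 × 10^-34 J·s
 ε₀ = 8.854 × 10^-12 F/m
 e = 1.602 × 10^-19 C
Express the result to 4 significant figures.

Dimensional analysis gives τ_au = (4πε₀)²ℏ³/(m_e e⁴).
E_h = 4.354 × 10^-18 J
ℏ/E_h = 2.423 × 10^-17 s

2.423 × 10^-17 s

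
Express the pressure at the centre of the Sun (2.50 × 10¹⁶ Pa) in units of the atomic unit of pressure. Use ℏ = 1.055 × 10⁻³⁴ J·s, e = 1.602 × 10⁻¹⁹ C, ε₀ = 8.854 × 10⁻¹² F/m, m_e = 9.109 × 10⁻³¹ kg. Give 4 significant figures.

atomic unit of pressure: P_au = E_h/a₀³ = m_e⁴e¹⁰/((4πε₀)⁵ℏ⁸) = 2.929 × 10¹³ Pa.
2.50 × 10¹⁶ / 2.929 × 10¹³ = 853.5

853.5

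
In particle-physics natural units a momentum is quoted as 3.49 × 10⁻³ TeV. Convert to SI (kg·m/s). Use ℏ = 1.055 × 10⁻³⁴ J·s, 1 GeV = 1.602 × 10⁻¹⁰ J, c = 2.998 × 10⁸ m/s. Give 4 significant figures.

1.865 × 10⁻¹⁸ kg·m/s

Momentum is [E]/c; divide by c.
1 GeV → 1/c × (1 GeV in J) = 5.344 × 10⁻¹⁹ kg·m/s.
Convert the energy scale: 3.49 × 10⁻³ TeV = 3.49 GeV.
Result: 3.49 × 5.344 × 10⁻¹⁹ = 1.865 × 10⁻¹⁸ kg·m/s.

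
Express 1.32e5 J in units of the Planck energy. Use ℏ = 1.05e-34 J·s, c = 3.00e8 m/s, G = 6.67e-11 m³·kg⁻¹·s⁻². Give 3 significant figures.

6.75e-5

Planck energy: E_P = √(ℏc⁵/G) = 1.96e9 J.
1.32e5 / 1.96e9 = 6.75e-5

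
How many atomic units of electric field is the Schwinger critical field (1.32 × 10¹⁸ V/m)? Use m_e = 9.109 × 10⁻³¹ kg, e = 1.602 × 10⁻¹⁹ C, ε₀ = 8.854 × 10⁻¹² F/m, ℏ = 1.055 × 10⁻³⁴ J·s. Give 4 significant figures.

atomic unit of electric field: E_au = E_h/(e a₀) = m_e²e⁵/((4πε₀)³ℏ⁴) = 5.131 × 10¹¹ V/m.
1.32 × 10¹⁸ / 5.131 × 10¹¹ = 2.573 × 10⁶

2.573 × 10⁶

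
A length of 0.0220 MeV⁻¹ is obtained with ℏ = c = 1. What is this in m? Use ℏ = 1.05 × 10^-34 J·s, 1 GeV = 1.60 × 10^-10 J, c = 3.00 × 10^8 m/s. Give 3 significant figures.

A length is [E]⁻¹ in ℏ=c=1; restore one factor of ℏc.
1 GeV⁻¹ → ℏc × (1 GeV in J)⁻¹ = 1.97 × 10^-16 m.
Convert the energy scale: 0.0220 MeV⁻¹ = 22 GeV⁻¹.
Result: 22 × 1.97 × 10^-16 = 4.33 × 10^-15 m.

4.33 × 10^-15 m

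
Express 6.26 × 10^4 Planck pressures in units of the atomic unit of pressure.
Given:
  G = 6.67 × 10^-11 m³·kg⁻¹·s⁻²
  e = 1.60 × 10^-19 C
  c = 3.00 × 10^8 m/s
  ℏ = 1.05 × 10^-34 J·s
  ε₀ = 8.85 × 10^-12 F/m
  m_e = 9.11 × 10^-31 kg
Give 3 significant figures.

9.73 × 10^104

Planck pressure: p_P = c⁷/(ℏG²) = 4.68 × 10^113 Pa
atomic unit of pressure: P_au = E_h/a₀³ = m_e⁴e¹⁰/((4πε₀)⁵ℏ⁸) = 3.01 × 10^13 Pa
6.26 × 10^4 × 4.68 × 10^113 / 3.01 × 10^13 = 9.73 × 10^104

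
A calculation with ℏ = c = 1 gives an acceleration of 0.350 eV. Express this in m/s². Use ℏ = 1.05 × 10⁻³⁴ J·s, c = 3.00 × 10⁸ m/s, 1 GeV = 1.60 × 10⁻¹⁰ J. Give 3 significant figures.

Acceleration is [L]/[T]² = c·[E]/ℏ.
1 GeV → c/ℏ × (1 GeV in J) = 4.57 × 10³² m/s².
Convert the energy scale: 0.350 eV = 3.50 × 10⁻¹⁰ GeV.
Result: 3.50 × 10⁻¹⁰ × 4.57 × 10³² = 1.60 × 10²³ m/s².

1.60 × 10²³ m/s²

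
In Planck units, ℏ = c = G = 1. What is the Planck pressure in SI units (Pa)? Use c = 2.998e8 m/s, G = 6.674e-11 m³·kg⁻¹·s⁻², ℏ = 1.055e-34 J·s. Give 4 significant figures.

From ℏ = c = G = 1 the pressure scale is p_P = c⁷/(ℏG²).
  = 2.177e59 / 4.699e-55
  = 4.632e113 Pa

4.632e113 Pa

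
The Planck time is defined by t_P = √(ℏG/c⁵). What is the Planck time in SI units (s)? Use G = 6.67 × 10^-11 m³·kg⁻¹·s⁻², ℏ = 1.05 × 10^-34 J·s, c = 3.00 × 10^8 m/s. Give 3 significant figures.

t_P = √(ℏG/c⁵)
  = √(2.88 × 10^-87)
  = 5.37 × 10^-44 s

5.37 × 10^-44 s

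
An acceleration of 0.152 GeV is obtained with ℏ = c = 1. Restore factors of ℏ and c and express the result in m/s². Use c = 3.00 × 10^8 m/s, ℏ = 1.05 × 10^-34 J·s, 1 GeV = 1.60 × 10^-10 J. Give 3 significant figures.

6.95 × 10^31 m/s²

Acceleration is [L]/[T]² = c·[E]/ℏ.
1 GeV → c/ℏ × (1 GeV in J) = 4.57 × 10^32 m/s².
Result: 0.152 × 4.57 × 10^32 = 6.95 × 10^31 m/s².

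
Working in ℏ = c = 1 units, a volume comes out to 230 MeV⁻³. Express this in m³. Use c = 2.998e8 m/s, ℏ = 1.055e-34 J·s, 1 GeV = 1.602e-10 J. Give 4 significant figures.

1.770e-36 m³

Volume is [L]³ = [E]⁻³·(ℏc)³.
1 GeV⁻³ → (ℏc)³ × (1 GeV in J)⁻³ = 7.696e-48 m³.
Convert the energy scale: 230 MeV⁻³ = 2.30e11 GeV⁻³.
Result: 2.30e11 × 7.696e-48 = 1.770e-36 m³.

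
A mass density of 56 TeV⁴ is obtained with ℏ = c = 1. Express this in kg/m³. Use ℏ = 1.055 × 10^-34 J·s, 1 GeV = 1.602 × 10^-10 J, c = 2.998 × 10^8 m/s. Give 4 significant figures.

Mass density is [E]/(c²[L]³) = [E]⁴/(ℏ³c⁵).
1 GeV⁴ → 1/(ℏ³c⁵) × (1 GeV in J)⁴ = 2.316 × 10^20 kg/m³.
Convert the energy scale: 56 TeV⁴ = 5.60 × 10^13 GeV⁴.
Result: 5.60 × 10^13 × 2.316 × 10^20 = 1.297 × 10^34 kg/m³.

1.297 × 10^34 kg/m³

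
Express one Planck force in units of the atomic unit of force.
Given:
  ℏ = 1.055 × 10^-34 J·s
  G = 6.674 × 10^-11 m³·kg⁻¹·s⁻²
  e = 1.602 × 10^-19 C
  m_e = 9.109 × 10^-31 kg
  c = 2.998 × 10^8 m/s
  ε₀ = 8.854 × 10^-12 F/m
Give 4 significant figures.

1.473 × 10^51

Planck force: F_P = c⁴/G = 1.210 × 10^44 N
atomic unit of force: F_au = E_h/a₀ = m_e²e⁶/((4πε₀)³ℏ⁴) = 8.220 × 10^-8 N
ratio = 1.210 × 10^44 / 8.220 × 10^-8 = 1.473 × 10^51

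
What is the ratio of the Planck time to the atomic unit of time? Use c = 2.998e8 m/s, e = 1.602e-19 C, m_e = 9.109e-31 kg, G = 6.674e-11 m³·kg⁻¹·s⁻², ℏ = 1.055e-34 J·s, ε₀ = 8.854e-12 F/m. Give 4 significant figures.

Planck time: t_P = √(ℏG/c⁵) = 5.392e-44 s
atomic unit of time: τ_au = (4πε₀)²ℏ³/(m_e e⁴) = 2.423e-17 s
ratio = 5.392e-44 / 2.423e-17 = 2.225e-27

2.225e-27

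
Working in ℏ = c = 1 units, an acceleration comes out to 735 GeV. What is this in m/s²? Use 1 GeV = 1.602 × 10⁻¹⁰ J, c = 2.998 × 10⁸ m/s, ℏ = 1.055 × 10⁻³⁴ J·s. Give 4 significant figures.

Acceleration is [L]/[T]² = c·[E]/ℏ.
1 GeV → c/ℏ × (1 GeV in J) = 4.552 × 10³² m/s².
Result: 735 × 4.552 × 10³² = 3.346 × 10³⁵ m/s².

3.346 × 10³⁵ m/s²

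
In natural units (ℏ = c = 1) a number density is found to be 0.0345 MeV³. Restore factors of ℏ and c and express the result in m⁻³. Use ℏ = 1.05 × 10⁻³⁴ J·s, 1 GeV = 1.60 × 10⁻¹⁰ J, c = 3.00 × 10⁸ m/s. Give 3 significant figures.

4.52 × 10³⁶ m⁻³

Number density is [L]⁻³ = [E]³/(ℏc)³.
1 GeV³ → 1/(ℏc)³ × (1 GeV in J)³ = 1.31 × 10⁴⁷ m⁻³.
Convert the energy scale: 0.0345 MeV³ = 3.45 × 10⁻¹¹ GeV³.
Result: 3.45 × 10⁻¹¹ × 1.31 × 10⁴⁷ = 4.52 × 10³⁶ m⁻³.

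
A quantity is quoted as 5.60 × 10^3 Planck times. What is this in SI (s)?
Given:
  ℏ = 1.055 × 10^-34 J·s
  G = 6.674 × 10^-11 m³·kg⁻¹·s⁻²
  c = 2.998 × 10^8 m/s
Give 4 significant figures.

One Planck time: t_P = √(ℏG/c⁵) = 5.392 × 10^-44 s.
5.60 × 10^3 × 5.392 × 10^-44 s = 3.019 × 10^-40 s

3.019 × 10^-40 s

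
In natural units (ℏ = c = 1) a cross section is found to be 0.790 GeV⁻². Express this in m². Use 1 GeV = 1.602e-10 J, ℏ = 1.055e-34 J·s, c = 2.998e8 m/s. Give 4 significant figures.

Area is [L]² = [E]⁻²·(ℏc)²; restore (ℏc)².
1 GeV⁻² → (ℏc)² × (1 GeV in J)⁻² = 3.898e-32 m².
Result: 0.790 × 3.898e-32 = 3.079e-32 m².

3.079e-32 m²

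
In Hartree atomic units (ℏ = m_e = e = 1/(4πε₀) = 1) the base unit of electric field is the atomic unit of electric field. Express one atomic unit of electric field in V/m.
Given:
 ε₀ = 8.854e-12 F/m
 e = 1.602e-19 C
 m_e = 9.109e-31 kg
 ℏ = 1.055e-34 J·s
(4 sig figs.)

E_au = E_h/(e a₀) = m_e²e⁵/((4πε₀)³ℏ⁴)
E_h = 4.354e-18 J
a₀ = 5.297e-11 m
E_h/(e·a₀) = 5.131e11 V/m

5.131e11 V/m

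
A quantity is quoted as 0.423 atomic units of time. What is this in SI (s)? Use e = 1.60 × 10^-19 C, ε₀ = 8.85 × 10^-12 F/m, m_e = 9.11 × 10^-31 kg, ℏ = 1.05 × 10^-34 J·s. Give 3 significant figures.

1.01 × 10^-17 s

One atomic unit of time: τ_au = (4πε₀)²ℏ³/(m_e e⁴) = 2.40 × 10^-17 s.
0.423 × 2.40 × 10^-17 s = 1.01 × 10^-17 s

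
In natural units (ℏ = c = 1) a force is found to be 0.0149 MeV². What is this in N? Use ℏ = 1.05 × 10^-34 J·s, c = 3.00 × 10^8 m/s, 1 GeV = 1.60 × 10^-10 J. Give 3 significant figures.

Force is [E]/[L] = [E]²/(ℏc); restore (ℏc)⁻¹.
1 GeV² → 1/(ℏc) × (1 GeV in J)² = 8.13 × 10^5 N.
Convert the energy scale: 0.0149 MeV² = 1.49 × 10^-8 GeV².
Result: 1.49 × 10^-8 × 8.13 × 10^5 = 0.0121 N.

0.0121 N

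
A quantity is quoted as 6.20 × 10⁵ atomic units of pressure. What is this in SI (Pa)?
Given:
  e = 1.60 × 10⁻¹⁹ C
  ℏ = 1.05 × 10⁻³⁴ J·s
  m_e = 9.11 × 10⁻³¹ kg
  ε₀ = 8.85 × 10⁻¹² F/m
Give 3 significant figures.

One atomic unit of pressure: P_au = E_h/a₀³ = m_e⁴e¹⁰/((4πε₀)⁵ℏ⁸) = 3.01 × 10¹³ Pa.
6.20 × 10⁵ × 3.01 × 10¹³ Pa = 1.87 × 10¹⁹ Pa

1.87 × 10¹⁹ Pa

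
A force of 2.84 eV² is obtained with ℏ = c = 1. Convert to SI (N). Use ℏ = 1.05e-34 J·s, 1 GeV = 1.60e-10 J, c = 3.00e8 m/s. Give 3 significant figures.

Force is [E]/[L] = [E]²/(ℏc); restore (ℏc)⁻¹.
1 GeV² → 1/(ℏc) × (1 GeV in J)² = 8.13e5 N.
Convert the energy scale: 2.84 eV² = 2.84e-18 GeV².
Result: 2.84e-18 × 8.13e5 = 2.31e-12 N.

2.31e-12 N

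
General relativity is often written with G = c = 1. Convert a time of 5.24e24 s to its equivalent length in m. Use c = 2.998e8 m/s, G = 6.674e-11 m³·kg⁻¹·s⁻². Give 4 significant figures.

Time → length via c.
5.24e24 s × (c) = 1.571e33 m

1.571e33 m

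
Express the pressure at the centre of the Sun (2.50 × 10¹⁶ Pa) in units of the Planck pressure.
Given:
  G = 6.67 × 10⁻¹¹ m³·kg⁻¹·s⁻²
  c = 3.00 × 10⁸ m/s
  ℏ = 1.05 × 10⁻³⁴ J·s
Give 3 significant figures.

5.34 × 10⁻⁹⁸

Planck pressure: p_P = c⁷/(ℏG²) = 4.68 × 10¹¹³ Pa.
2.50 × 10¹⁶ / 4.68 × 10¹¹³ = 5.34 × 10⁻⁹⁸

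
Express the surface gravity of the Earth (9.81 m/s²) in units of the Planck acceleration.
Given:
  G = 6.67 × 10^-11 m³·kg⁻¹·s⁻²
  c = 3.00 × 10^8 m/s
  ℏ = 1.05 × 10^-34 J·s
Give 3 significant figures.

1.76 × 10^-51

Planck acceleration: a_P = √(c⁷/(ℏG)) = 5.59 × 10^51 m/s².
9.81 / 5.59 × 10^51 = 1.76 × 10^-51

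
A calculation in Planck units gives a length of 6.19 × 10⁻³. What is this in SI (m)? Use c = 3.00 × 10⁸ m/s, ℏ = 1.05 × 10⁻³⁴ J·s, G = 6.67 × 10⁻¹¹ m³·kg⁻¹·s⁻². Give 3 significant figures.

One Planck length: ℓ_P = √(ℏG/c³) = 1.61 × 10⁻³⁵ m.
6.19 × 10⁻³ × 1.61 × 10⁻³⁵ m = 9.97 × 10⁻³⁸ m

9.97 × 10⁻³⁸ m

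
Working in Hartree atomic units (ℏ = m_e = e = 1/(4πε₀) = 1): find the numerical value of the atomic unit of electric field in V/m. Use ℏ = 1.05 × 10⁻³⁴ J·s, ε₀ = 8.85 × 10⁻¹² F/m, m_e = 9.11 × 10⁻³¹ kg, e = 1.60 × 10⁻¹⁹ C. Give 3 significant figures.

5.20 × 10¹¹ V/m

The unique combination of the constants set to 1 with dimensions of electric field is E_au = E_h/(e a₀) = m_e²e⁵/((4πε₀)³ℏ⁴).
E_h = 4.38 × 10⁻¹⁸ J
a₀ = 5.26 × 10⁻¹¹ m
E_h/(e·a₀) = 5.20 × 10¹¹ V/m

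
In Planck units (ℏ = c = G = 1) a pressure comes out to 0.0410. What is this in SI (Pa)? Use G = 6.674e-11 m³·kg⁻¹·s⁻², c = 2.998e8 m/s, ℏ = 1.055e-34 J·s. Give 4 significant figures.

One Planck pressure: p_P = c⁷/(ℏG²) = 4.632e113 Pa.
0.0410 × 4.632e113 Pa = 1.899e112 Pa

1.899e112 Pa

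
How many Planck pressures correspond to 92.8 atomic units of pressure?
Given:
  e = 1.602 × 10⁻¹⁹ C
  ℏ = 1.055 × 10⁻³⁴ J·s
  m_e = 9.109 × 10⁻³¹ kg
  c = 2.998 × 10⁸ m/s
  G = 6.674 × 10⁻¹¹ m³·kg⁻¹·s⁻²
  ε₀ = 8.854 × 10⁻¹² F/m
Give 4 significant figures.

atomic unit of pressure: P_au = E_h/a₀³ = m_e⁴e¹⁰/((4πε₀)⁵ℏ⁸) = 2.929 × 10¹³ Pa
Planck pressure: p_P = c⁷/(ℏG²) = 4.632 × 10¹¹³ Pa
92.8 × 2.929 × 10¹³ / 4.632 × 10¹¹³ = 5.868 × 10⁻⁹⁹

5.868 × 10⁻⁹⁹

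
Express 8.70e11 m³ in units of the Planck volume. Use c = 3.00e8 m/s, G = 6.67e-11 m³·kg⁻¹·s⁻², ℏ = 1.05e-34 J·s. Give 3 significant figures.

2.08e116

Planck volume: V_P = (ℏG/c³)^(3/2) = 4.18e-105 m³.
8.70e11 / 4.18e-105 = 2.08e116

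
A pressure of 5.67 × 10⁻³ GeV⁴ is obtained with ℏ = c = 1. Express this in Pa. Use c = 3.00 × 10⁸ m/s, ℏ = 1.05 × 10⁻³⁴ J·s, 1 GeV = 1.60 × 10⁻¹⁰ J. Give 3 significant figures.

1.19 × 10³⁵ Pa

Pressure is [E]/[L]³ = [E]⁴/(ℏc)³.
1 GeV⁴ → 1/(ℏc)³ × (1 GeV in J)⁴ = 2.10 × 10³⁷ Pa.
Result: 5.67 × 10⁻³ × 2.10 × 10³⁷ = 1.19 × 10³⁵ Pa.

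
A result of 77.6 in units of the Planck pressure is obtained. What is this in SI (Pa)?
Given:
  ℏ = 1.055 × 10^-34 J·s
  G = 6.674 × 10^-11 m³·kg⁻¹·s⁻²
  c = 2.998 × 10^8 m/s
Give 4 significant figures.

3.595 × 10^115 Pa

One Planck pressure: p_P = c⁷/(ℏG²) = 4.632 × 10^113 Pa.
77.6 × 4.632 × 10^113 Pa = 3.595 × 10^115 Pa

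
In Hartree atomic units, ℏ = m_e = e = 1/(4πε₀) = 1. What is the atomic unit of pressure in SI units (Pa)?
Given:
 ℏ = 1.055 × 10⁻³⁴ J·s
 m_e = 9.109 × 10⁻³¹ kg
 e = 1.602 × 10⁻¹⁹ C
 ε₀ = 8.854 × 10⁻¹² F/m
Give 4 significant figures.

Dimensional analysis gives P_au = E_h/a₀³ = m_e⁴e¹⁰/((4πε₀)⁵ℏ⁸).
E_h = 4.354 × 10⁻¹⁸ J
a₀ = 5.297 × 10⁻¹¹ m
E_h/a₀³ = 2.929 × 10¹³ Pa

2.929 × 10¹³ Pa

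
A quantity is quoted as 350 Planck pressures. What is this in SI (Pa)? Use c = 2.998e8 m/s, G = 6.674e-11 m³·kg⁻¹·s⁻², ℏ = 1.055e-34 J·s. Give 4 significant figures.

One Planck pressure: p_P = c⁷/(ℏG²) = 4.632e113 Pa.
350 × 4.632e113 Pa = 1.621e116 Pa

1.621e116 Pa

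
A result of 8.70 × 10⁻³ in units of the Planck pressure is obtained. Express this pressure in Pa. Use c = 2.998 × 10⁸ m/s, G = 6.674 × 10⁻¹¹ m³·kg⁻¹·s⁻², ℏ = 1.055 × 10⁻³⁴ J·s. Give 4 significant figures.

One Planck pressure: p_P = c⁷/(ℏG²) = 4.632 × 10¹¹³ Pa.
8.70 × 10⁻³ × 4.632 × 10¹¹³ Pa = 4.030 × 10¹¹¹ Pa

4.030 × 10¹¹¹ Pa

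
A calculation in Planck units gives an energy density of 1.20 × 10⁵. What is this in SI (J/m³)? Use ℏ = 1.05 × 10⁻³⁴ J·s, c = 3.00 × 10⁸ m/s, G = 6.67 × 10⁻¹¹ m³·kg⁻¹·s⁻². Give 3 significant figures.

5.62 × 10¹¹⁸ J/m³

One Planck energy density: u_P = c⁷/(ℏG²) = 4.68 × 10¹¹³ J/m³.
1.20 × 10⁵ × 4.68 × 10¹¹³ J/m³ = 5.62 × 10¹¹⁸ J/m³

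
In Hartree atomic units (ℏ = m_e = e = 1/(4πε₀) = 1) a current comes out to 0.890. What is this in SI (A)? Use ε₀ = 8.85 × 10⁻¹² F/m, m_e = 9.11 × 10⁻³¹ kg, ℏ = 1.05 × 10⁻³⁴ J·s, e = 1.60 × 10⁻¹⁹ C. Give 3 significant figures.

One atomic unit of electric current: I_au = e E_h/ℏ = m_e e⁵/((4πε₀)²ℏ³) = 6.67 × 10⁻³ A.
0.890 × 6.67 × 10⁻³ A = 5.94 × 10⁻³ A

5.94 × 10⁻³ A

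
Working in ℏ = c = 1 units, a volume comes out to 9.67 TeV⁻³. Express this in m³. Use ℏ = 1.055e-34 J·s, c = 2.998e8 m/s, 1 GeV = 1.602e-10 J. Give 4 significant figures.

7.442e-56 m³

Volume is [L]³ = [E]⁻³·(ℏc)³.
1 GeV⁻³ → (ℏc)³ × (1 GeV in J)⁻³ = 7.696e-48 m³.
Convert the energy scale: 9.67 TeV⁻³ = 9.67e-9 GeV⁻³.
Result: 9.67e-9 × 7.696e-48 = 7.442e-56 m³.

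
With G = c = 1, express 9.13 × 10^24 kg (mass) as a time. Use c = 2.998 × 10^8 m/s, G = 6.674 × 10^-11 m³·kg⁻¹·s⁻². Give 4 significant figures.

2.261 × 10^-11 s

Mass → time via G/c³.
9.13 × 10^24 kg × (G/c³) = 2.261 × 10^-11 s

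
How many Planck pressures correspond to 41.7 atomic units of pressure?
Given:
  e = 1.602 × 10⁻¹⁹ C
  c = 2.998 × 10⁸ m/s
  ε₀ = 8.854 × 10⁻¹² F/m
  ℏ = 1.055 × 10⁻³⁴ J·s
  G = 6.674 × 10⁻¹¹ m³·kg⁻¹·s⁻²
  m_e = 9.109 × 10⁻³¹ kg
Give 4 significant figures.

2.637 × 10⁻⁹⁹

atomic unit of pressure: P_au = E_h/a₀³ = m_e⁴e¹⁰/((4πε₀)⁵ℏ⁸) = 2.929 × 10¹³ Pa
Planck pressure: p_P = c⁷/(ℏG²) = 4.632 × 10¹¹³ Pa
41.7 × 2.929 × 10¹³ / 4.632 × 10¹¹³ = 2.637 × 10⁻⁹⁹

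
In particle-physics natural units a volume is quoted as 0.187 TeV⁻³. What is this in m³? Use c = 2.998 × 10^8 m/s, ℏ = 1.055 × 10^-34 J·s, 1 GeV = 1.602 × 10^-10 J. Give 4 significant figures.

Volume is [L]³ = [E]⁻³·(ℏc)³.
1 GeV⁻³ → (ℏc)³ × (1 GeV in J)⁻³ = 7.696 × 10^-48 m³.
Convert the energy scale: 0.187 TeV⁻³ = 1.87 × 10^-10 GeV⁻³.
Result: 1.87 × 10^-10 × 7.696 × 10^-48 = 1.439 × 10^-57 m³.

1.439 × 10^-57 m³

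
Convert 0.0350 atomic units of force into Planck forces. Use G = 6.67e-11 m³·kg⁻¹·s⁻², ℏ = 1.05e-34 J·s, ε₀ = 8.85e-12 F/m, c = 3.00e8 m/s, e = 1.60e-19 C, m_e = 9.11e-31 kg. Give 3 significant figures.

2.40e-53

atomic unit of force: F_au = E_h/a₀ = m_e²e⁶/((4πε₀)³ℏ⁴) = 8.33e-8 N
Planck force: F_P = c⁴/G = 1.21e44 N
0.0350 × 8.33e-8 / 1.21e44 = 2.40e-53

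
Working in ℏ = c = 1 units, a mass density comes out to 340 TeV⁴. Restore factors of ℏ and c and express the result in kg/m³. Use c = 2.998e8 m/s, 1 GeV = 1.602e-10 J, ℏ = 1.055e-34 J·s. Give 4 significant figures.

Mass density is [E]/(c²[L]³) = [E]⁴/(ℏ³c⁵).
1 GeV⁴ → 1/(ℏ³c⁵) × (1 GeV in J)⁴ = 2.316e20 kg/m³.
Convert the energy scale: 340 TeV⁴ = 3.40e14 GeV⁴.
Result: 3.40e14 × 2.316e20 = 7.874e34 kg/m³.

7.874e34 kg/m³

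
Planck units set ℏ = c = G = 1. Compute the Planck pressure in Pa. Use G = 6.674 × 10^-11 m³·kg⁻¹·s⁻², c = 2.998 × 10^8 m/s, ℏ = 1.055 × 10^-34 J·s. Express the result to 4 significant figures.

4.632 × 10^113 Pa

The unique combination of the constants set to 1 with dimensions of pressure is p_P = c⁷/(ℏG²).
  = 2.177 × 10^59 / 4.699 × 10^-55
  = 4.632 × 10^113 Pa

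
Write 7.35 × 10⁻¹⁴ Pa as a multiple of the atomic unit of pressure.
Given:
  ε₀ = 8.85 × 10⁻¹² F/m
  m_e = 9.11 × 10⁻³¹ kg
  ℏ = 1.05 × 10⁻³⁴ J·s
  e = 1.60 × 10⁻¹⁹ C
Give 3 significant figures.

atomic unit of pressure: P_au = E_h/a₀³ = m_e⁴e¹⁰/((4πε₀)⁵ℏ⁸) = 3.01 × 10¹³ Pa.
7.35 × 10⁻¹⁴ / 3.01 × 10¹³ = 2.44 × 10⁻²⁷

2.44 × 10⁻²⁷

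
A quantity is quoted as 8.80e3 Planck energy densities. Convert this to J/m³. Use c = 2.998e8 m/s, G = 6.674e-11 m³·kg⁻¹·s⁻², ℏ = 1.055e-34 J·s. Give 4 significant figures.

One Planck energy density: u_P = c⁷/(ℏG²) = 4.632e113 J/m³.
8.80e3 × 4.632e113 J/m³ = 4.076e117 J/m³

4.076e117 J/m³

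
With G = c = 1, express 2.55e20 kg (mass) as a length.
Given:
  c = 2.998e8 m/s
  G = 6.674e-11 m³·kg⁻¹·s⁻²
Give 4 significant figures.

In G = c = 1 units mass has dimensions of length; the conversion factor is G/c².
2.55e20 kg × (G/c²) = 1.893e-7 m

1.893e-7 m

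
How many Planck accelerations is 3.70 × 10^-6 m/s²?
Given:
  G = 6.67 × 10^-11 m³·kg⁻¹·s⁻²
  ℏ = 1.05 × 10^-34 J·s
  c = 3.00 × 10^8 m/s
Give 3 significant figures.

Planck acceleration: a_P = √(c⁷/(ℏG)) = 5.59 × 10^51 m/s².
3.70 × 10^-6 / 5.59 × 10^51 = 6.62 × 10^-58

6.62 × 10^-58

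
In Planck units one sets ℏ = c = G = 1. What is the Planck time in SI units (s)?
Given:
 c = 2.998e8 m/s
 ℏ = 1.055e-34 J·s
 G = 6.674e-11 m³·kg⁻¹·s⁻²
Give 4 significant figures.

5.392e-44 s

t_P = √(ℏG/c⁵)
  = √(2.907e-87)
  = 5.392e-44 s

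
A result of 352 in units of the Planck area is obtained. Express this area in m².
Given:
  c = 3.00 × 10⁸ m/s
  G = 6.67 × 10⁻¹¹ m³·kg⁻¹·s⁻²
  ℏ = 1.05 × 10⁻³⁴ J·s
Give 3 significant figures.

One Planck area: A_P = ℏG/c³ = 2.59 × 10⁻⁷⁰ m².
352 × 2.59 × 10⁻⁷⁰ m² = 9.13 × 10⁻⁶⁸ m²

9.13 × 10⁻⁶⁸ m²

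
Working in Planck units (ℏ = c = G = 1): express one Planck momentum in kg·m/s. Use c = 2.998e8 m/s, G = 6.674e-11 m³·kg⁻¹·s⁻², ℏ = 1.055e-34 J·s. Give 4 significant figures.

Dimensional analysis gives p_P = √(ℏc³/G).
  = √(42.60)
  = 6.527 kg·m/s

6.527 kg·m/s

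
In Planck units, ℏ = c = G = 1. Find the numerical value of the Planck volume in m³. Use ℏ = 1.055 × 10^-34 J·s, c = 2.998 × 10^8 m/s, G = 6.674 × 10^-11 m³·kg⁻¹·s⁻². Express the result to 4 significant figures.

4.224 × 10^-105 m³

The unique combination of the constants set to 1 with dimensions of volume is V_P = (ℏG/c³)^(3/2).
  = √(1.784 × 10^-209)
  = 4.224 × 10^-105 m³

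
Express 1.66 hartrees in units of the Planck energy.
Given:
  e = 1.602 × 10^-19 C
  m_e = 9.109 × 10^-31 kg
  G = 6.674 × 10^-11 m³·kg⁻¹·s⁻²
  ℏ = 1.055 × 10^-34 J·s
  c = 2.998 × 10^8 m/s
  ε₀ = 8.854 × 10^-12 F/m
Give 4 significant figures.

hartree: E_h = m_e e⁴/(4πε₀ℏ)² = 4.354 × 10^-18 J
Planck energy: E_P = √(ℏc⁵/G) = 1.957 × 10^9 J
1.66 × 4.354 × 10^-18 / 1.957 × 10^9 = 3.694 × 10^-27

3.694 × 10^-27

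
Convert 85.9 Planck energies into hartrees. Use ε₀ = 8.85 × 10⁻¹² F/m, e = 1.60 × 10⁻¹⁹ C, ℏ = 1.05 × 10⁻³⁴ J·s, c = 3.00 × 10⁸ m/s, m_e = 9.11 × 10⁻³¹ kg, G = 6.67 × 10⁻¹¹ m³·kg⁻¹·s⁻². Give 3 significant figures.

Planck energy: E_P = √(ℏc⁵/G) = 1.96 × 10⁹ J
hartree: E_h = m_e e⁴/(4πε₀ℏ)² = 4.38 × 10⁻¹⁸ J
85.9 × 1.96 × 10⁹ / 4.38 × 10⁻¹⁸ = 3.84 × 10²⁸

3.84 × 10²⁸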